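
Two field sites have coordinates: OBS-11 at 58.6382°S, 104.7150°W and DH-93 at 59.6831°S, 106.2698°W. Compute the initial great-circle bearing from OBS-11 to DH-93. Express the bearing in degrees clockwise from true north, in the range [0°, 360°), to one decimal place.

216.7°

Δλ = -1.5548°
y = sin Δλ · cos φ₂ = -0.013696
x = cos φ₁ sin φ₂ − sin φ₁ cos φ₂ cos Δλ = -0.018395
θ = atan2(y, x) = -143.3293° → 216.6707° (mod 360°)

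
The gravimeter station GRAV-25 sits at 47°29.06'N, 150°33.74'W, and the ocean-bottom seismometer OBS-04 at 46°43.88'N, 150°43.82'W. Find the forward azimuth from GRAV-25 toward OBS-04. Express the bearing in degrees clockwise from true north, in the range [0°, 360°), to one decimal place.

GRAV-25: φ = +47.48433°, λ = -150.56233°
OBS-04: φ = +46.73133°, λ = -150.73033°
Δλ = -0.1680°
y = sin Δλ · cos φ₂ = -0.002010
x = cos φ₁ sin φ₂ − sin φ₁ cos φ₂ cos Δλ = -0.013140
θ = atan2(y, x) = -171.3039° → 188.6961° (mod 360°)

188.7°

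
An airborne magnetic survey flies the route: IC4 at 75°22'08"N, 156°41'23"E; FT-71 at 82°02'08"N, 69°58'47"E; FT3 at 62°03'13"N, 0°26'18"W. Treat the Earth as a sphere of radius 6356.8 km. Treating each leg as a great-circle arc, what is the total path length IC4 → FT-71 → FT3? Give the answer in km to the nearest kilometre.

IC4: φ = +75.36889°, λ = +156.68972°
FT-71: φ = +82.03556°, λ = +69.97972°
FT3: φ = +62.05361°, λ = -0.43833°
IC4→FT-71: c = 0.282908 rad, d = 1798.39 km
FT-71→FT3: c = 0.458700 rad, d = 2915.87 km
Total = 1798.39 + 2915.87 = 4714.25 km

4714 km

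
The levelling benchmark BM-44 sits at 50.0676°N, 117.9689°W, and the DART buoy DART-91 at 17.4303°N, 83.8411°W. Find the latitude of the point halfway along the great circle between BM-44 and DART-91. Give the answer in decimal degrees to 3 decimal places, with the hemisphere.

Bx = cos φ₂ cos Δλ = 0.789778,  By = cos φ₂ sin Δλ = 0.535279
φₘ = atan2(sin φ₁ + sin φ₂, √((cos φ₁ + Bx)² + By²)) = 34.90207°
λₘ = λ₁ + atan2(By, cos φ₁ + Bx) = -97.46881°

34.902°N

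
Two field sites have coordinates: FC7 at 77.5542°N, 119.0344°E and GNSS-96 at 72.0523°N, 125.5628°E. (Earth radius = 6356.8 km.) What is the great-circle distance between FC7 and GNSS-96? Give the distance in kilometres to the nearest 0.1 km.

638.3 km

Δφ = -5.5019°,  Δλ = 6.5284°
a = sin²(Δφ/2) + cos φ₁ cos φ₂ sin²(Δλ/2) = 0.002519
c = 2·arcsin(√a) = 0.100418 rad = 5.7535°
d = R·c = 6356.8 × 0.100418 = 638.3 km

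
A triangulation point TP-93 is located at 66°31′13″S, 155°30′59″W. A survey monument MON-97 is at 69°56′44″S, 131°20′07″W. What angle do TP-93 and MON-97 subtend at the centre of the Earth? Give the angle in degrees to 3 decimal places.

TP-93: φ = -66.52028°, λ = -155.51639°
MON-97: φ = -69.94556°, λ = -131.33528°
Δφ = -3.4253°,  Δλ = 24.1811°
a = sin²(Δφ/2) + cos φ₁ cos φ₂ sin²(Δλ/2) = 0.006887
c = 2·arcsin(√a) = 0.166170 rad = 9.5209°

9.521°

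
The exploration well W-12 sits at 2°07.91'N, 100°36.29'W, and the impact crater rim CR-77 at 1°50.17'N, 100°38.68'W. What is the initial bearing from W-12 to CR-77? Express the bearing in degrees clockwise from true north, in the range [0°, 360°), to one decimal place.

187.7°

W-12: φ = +2.13183°, λ = -100.60483°
CR-77: φ = +1.83617°, λ = -100.64467°
Δλ = -0.0398°
y = sin Δλ · cos φ₂ = -0.000695
x = cos φ₁ sin φ₂ − sin φ₁ cos φ₂ cos Δλ = -0.005160
θ = atan2(y, x) = -172.3309° → 187.6691° (mod 360°)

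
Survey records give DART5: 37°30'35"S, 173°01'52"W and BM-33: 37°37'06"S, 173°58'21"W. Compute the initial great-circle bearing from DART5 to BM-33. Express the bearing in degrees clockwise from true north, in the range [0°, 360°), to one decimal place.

261.4°

DART5: φ = -37.50972°, λ = -173.03111°
BM-33: φ = -37.61833°, λ = -173.97250°
Δλ = -0.9414°
y = sin Δλ · cos φ₂ = -0.013014
x = cos φ₁ sin φ₂ − sin φ₁ cos φ₂ cos Δλ = -0.001961
θ = atan2(y, x) = -98.5680° → 261.4320° (mod 360°)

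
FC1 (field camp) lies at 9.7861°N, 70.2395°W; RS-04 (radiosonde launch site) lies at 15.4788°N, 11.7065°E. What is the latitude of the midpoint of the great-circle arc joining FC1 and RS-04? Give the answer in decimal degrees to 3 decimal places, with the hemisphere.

16.532°N

Bx = cos φ₂ cos Δλ = 0.135025,  By = cos φ₂ sin Δλ = 0.954223
φₘ = atan2(sin φ₁ + sin φ₂, √((cos φ₁ + Bx)² + By²)) = 16.53237°
λₘ = λ₁ + atan2(By, cos φ₁ + Bx) = -29.82095°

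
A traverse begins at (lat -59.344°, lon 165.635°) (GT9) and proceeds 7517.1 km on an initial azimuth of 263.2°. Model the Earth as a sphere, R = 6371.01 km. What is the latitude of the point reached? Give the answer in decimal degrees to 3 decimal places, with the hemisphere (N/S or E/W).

δ = d/R = 7517.1/6371.01 = 1.179891 rad
φ₂ = arcsin(sin φ₁ cos δ + cos φ₁ sin δ cos θ)
   = arcsin(-0.86024·0.38103 + 0.50988·0.92456·-0.11840) = -22.55640°
λ₂ = λ₁ + atan2(sin θ sin δ cos φ₁, cos δ − sin φ₁ sin φ₂) = 81.85795°

22.556°S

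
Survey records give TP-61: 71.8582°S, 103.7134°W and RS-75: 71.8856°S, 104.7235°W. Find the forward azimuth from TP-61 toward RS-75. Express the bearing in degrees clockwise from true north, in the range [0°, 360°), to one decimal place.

Δλ = -1.0101°
y = sin Δλ · cos φ₂ = -0.005481
x = cos φ₁ sin φ₂ − sin φ₁ cos φ₂ cos Δλ = -0.000524
θ = atan2(y, x) = -95.4624° → 264.5376° (mod 360°)

264.5°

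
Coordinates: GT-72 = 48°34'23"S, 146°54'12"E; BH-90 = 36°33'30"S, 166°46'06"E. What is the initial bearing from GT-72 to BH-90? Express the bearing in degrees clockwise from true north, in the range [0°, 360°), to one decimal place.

57.7°

GT-72: φ = -48.57306°, λ = +146.90333°
BH-90: φ = -36.55833°, λ = +166.76833°
Δλ = 19.8650°
y = sin Δλ · cos φ₂ = 0.272949
x = cos φ₁ sin φ₂ − sin φ₁ cos φ₂ cos Δλ = 0.172325
θ = atan2(y, x) = 57.7339° → 57.7339° (mod 360°)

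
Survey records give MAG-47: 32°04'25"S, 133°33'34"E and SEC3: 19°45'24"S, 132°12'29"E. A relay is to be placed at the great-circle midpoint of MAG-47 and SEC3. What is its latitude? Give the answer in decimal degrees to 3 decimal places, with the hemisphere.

25.917°S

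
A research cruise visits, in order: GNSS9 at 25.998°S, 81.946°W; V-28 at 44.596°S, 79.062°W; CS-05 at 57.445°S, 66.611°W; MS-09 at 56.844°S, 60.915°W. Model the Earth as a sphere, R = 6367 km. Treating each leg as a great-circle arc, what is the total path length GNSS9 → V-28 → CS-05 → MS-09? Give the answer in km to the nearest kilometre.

GNSS9→V-28: c = 0.327129 rad, d = 2082.83 km
V-28→CS-05: c = 0.261715 rad, d = 1666.34 km
CS-05→MS-09: c = 0.054927 rad, d = 349.72 km
Total = 2082.83 + 1666.34 + 349.72 = 4098.89 km

4099 km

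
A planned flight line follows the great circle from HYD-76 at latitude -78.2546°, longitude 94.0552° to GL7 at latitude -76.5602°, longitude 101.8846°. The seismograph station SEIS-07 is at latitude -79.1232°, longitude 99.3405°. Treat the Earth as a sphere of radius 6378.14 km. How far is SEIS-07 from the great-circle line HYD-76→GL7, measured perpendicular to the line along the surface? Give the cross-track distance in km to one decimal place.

δ₁₃ = central angle HYD-76→SEIS-07 = 0.023590 rad  (haversine)
θ₁₃ = bearing HYD-76→SEIS-07 = 132.531°,  θ₁₂ = bearing HYD-76→GL7 = 49.078°
dₓₜ = R·arcsin(sin δ₁₃ · sin(θ₁₃ − θ₁₂)) = 6378.14·arcsin(0.02359·sin(83.453°)) = 149.477 km
|dₓₜ| = 149.477 km

149.5 km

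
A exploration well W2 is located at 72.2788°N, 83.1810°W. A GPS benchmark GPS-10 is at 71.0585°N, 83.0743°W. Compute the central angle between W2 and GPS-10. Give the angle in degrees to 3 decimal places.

1.221°

Δφ = -1.2203°,  Δλ = 0.1067°
a = sin²(Δφ/2) + cos φ₁ cos φ₂ sin²(Δλ/2) = 0.000113
c = 2·arcsin(√a) = 0.021306 rad = 1.2208°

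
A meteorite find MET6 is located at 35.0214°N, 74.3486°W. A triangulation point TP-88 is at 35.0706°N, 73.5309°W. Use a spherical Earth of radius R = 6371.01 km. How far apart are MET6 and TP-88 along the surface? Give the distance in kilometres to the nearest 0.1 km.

Δφ = 0.0492°,  Δλ = 0.8177°
a = sin²(Δφ/2) + cos φ₁ cos φ₂ sin²(Δλ/2) = 0.000034
c = 2·arcsin(√a) = 0.011715 rad = 0.6712°
d = R·c = 6371.01 × 0.011715 = 74.6 km

74.6 km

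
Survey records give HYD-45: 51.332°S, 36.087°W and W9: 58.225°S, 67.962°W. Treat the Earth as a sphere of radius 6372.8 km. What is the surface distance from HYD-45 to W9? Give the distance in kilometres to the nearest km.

Δφ = -6.8930°,  Δλ = -31.8750°
a = sin²(Δφ/2) + cos φ₁ cos φ₂ sin²(Δλ/2) = 0.028421
c = 2·arcsin(√a) = 0.338790 rad = 19.4112°
d = R·c = 6372.8 × 0.338790 = 2159.0 km

2159 km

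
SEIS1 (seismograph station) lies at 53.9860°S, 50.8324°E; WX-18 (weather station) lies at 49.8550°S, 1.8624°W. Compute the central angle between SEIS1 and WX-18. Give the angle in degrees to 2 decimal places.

32.00°

Δφ = 4.1310°,  Δλ = -52.6948°
a = sin²(Δφ/2) + cos φ₁ cos φ₂ sin²(Δλ/2) = 0.075968
c = 2·arcsin(√a) = 0.558474 rad = 31.9982°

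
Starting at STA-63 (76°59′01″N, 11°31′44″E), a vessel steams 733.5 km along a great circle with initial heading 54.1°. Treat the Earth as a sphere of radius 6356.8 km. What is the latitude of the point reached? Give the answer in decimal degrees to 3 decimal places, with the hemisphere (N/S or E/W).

STA-63: φ = +76.98361°, λ = +11.52889°
δ = d/R = 733.5/6356.8 = 0.115388 rad
φ₂ = arcsin(sin φ₁ cos δ + cos φ₁ sin δ cos θ)
   = arcsin(0.97431·0.99335 + 0.22523·0.11513·0.58637) = 79.43017°
λ₂ = λ₁ + atan2(sin θ sin δ cos φ₁, cos δ − sin φ₁ sin φ₂) = 42.08774°

79.430°N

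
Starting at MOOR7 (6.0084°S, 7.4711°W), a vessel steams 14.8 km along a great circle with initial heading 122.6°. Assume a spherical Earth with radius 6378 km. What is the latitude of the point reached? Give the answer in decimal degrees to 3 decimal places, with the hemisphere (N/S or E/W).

6.080°S

δ = d/R = 14.8/6378 = 0.002320 rad
φ₂ = arcsin(sin φ₁ cos δ + cos φ₁ sin δ cos θ)
   = arcsin(-0.10467·1.00000 + 0.99451·0.00232·-0.53877) = -6.08002°
λ₂ = λ₁ + atan2(sin θ sin δ cos φ₁, cos δ − sin φ₁ sin φ₂) = -7.35846°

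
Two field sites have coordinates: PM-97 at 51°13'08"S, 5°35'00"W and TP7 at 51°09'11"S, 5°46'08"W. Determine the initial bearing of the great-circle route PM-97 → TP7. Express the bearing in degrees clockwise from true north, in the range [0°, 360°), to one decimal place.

299.4°

PM-97: φ = -51.21889°, λ = -5.58333°
TP7: φ = -51.15306°, λ = -5.76889°
Δλ = -0.1856°
y = sin Δλ · cos φ₂ = -0.002031
x = cos φ₁ sin φ₂ − sin φ₁ cos φ₂ cos Δλ = 0.001146
θ = atan2(y, x) = -60.5607° → 299.4393° (mod 360°)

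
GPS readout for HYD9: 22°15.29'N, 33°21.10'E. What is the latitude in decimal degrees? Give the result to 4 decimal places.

22.2548°N

22° + 15.29′/60 = 22 + 0.25483 = 22.2548°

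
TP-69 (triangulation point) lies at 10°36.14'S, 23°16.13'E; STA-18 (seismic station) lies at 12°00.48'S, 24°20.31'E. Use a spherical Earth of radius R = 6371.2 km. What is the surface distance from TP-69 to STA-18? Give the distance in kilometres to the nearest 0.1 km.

TP-69: φ = -10.60233°, λ = +23.26883°
STA-18: φ = -12.00800°, λ = +24.33850°
Δφ = -1.4057°,  Δλ = 1.0697°
a = sin²(Δφ/2) + cos φ₁ cos φ₂ sin²(Δλ/2) = 0.000234
c = 2·arcsin(√a) = 0.030611 rad = 1.7539°
d = R·c = 6371.2 × 0.030611 = 195.0 km

195.0 km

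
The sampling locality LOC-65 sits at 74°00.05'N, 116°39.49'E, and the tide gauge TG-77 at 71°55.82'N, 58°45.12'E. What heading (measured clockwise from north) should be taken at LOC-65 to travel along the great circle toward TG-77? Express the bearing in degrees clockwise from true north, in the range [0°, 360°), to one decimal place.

LOC-65: φ = +74.00083°, λ = +116.65817°
TG-77: φ = +71.93033°, λ = +58.75200°
Δλ = -57.9062°
y = sin Δλ · cos φ₂ = -0.262772
x = cos φ₁ sin φ₂ − sin φ₁ cos φ₂ cos Δλ = 0.103616
θ = atan2(y, x) = -68.4798° → 291.5202° (mod 360°)

291.5°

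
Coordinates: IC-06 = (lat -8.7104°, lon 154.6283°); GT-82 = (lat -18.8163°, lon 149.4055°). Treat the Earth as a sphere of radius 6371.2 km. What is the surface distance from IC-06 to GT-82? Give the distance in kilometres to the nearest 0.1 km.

1257.0 km

Δφ = -10.1059°,  Δλ = -5.2228°
a = sin²(Δφ/2) + cos φ₁ cos φ₂ sin²(Δλ/2) = 0.009700
c = 2·arcsin(√a) = 0.197294 rad = 11.3041°
d = R·c = 6371.2 × 0.197294 = 1257.0 km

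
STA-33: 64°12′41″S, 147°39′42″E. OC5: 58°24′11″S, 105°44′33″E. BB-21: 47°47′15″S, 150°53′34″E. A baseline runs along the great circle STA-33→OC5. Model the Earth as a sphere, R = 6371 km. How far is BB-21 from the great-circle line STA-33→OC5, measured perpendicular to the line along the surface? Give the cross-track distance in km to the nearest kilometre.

1803 km

STA-33: φ = -64.21139°, λ = +147.66167°
OC5: φ = -58.40306°, λ = +105.74250°
BB-21: φ = -47.78750°, λ = +150.89278°
δ₁₃ = central angle STA-33→BB-21 = 0.288290 rad  (haversine)
θ₁₃ = bearing STA-33→BB-21 = 7.654°,  θ₁₂ = bearing STA-33→OC5 = 266.807°
dₓₜ = R·arcsin(sin δ₁₃ · sin(θ₁₃ − θ₁₂)) = 6371·arcsin(0.28431·sin(-259.153°)) = 1802.962 km
|dₓₜ| = 1802.962 km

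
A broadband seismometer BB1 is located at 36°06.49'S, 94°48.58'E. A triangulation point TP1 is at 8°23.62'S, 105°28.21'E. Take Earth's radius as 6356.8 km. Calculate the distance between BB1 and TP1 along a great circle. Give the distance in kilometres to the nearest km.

BB1: φ = -36.10817°, λ = +94.80967°
TP1: φ = -8.39367°, λ = +105.47017°
Δφ = 27.7145°,  Δλ = 10.6605°
a = sin²(Δφ/2) + cos φ₁ cos φ₂ sin²(Δλ/2) = 0.064259
c = 2·arcsin(√a) = 0.512582 rad = 29.3688°
d = R·c = 6356.8 × 0.512582 = 3258.4 km

3258 km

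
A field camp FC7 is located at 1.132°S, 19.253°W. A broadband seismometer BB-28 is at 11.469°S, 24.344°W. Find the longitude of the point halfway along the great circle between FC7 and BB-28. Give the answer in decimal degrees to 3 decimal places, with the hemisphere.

21.773°W

Bx = cos φ₂ cos Δλ = 0.976166,  By = cos φ₂ sin Δλ = -0.086966
φₘ = atan2(sin φ₁ + sin φ₂, √((cos φ₁ + Bx)² + By²)) = -6.30667°
λₘ = λ₁ + atan2(By, cos φ₁ + Bx) = -21.77306°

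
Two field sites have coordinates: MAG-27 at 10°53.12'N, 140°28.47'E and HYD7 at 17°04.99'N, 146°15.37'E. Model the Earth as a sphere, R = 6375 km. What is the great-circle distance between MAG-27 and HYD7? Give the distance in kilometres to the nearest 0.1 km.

MAG-27: φ = +10.88533°, λ = +140.47450°
HYD7: φ = +17.08317°, λ = +146.25617°
Δφ = 6.1978°,  Δλ = 5.7817°
a = sin²(Δφ/2) + cos φ₁ cos φ₂ sin²(Δλ/2) = 0.005310
c = 2·arcsin(√a) = 0.145869 rad = 8.3577°
d = R·c = 6375 × 0.145869 = 929.9 km

929.9 km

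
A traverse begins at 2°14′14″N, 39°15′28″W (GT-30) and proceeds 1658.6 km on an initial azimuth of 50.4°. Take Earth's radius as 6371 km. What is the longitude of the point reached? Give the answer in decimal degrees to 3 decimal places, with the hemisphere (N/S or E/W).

GT-30: φ = +2.23722°, λ = -39.25778°
δ = d/R = 1658.6/6371 = 0.260336 rad
φ₂ = arcsin(sin φ₁ cos δ + cos φ₁ sin δ cos θ)
   = arcsin(0.03904·0.96630 + 0.99924·0.25741·0.63742) = 11.63479°
λ₂ = λ₁ + atan2(sin θ sin δ cos φ₁, cos δ − sin φ₁ sin φ₂) = -27.57490°

27.575°W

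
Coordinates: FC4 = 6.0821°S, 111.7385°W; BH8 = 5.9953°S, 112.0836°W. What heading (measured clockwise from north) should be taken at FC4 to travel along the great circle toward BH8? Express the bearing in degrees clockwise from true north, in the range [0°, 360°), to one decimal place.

Δλ = -0.3451°
y = sin Δλ · cos φ₂ = -0.005990
x = cos φ₁ sin φ₂ − sin φ₁ cos φ₂ cos Δλ = 0.001513
θ = atan2(y, x) = -75.8243° → 284.1757° (mod 360°)

284.2°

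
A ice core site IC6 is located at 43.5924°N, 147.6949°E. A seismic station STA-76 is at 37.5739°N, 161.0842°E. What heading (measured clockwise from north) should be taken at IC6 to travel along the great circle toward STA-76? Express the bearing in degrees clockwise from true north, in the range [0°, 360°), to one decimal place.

Δλ = 13.3893°
y = sin Δλ · cos φ₂ = 0.183532
x = cos φ₁ sin φ₂ − sin φ₁ cos φ₂ cos Δλ = -0.089995
θ = atan2(y, x) = 116.1212° → 116.1212° (mod 360°)

116.1°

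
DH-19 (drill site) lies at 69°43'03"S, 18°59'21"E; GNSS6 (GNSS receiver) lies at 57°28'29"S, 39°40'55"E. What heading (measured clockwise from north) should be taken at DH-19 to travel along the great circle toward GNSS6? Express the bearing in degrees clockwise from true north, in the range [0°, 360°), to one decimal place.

46.6°

DH-19: φ = -69.71750°, λ = +18.98917°
GNSS6: φ = -57.47472°, λ = +39.68194°
Δλ = 20.6928°
y = sin Δλ · cos φ₂ = 0.189990
x = cos φ₁ sin φ₂ − sin φ₁ cos φ₂ cos Δλ = 0.179519
θ = atan2(y, x) = 46.6232° → 46.6232° (mod 360°)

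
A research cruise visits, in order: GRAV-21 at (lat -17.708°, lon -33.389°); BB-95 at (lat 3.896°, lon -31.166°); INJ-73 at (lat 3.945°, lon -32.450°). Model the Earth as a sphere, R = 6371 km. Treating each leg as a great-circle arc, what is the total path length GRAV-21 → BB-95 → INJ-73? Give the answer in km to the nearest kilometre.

GRAV-21→BB-95: c = 0.378999 rad, d = 2414.60 km
BB-95→INJ-73: c = 0.022374 rad, d = 142.54 km
Total = 2414.60 + 142.54 = 2557.15 km

2557 km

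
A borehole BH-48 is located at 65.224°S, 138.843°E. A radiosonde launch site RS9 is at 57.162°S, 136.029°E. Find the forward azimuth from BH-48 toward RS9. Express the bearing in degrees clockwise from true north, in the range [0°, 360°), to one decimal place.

349.2°

Δλ = -2.8140°
y = sin Δλ · cos φ₂ = -0.026622
x = cos φ₁ sin φ₂ − sin φ₁ cos φ₂ cos Δλ = 0.139651
θ = atan2(y, x) = -10.7929° → 349.2071° (mod 360°)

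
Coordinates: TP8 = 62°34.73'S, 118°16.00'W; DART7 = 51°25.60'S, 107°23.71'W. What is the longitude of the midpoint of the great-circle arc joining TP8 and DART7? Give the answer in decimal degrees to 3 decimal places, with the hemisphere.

112.011°W

TP8: φ = -62.57883°, λ = -118.26667°
DART7: φ = -51.42667°, λ = -107.39517°
Bx = cos φ₂ cos Δλ = 0.612325,  By = cos φ₂ sin Δλ = 0.117599
φₘ = atan2(sin φ₁ + sin φ₂, √((cos φ₁ + Bx)² + By²)) = -57.11792°
λₘ = λ₁ + atan2(By, cos φ₁ + Bx) = -112.01124°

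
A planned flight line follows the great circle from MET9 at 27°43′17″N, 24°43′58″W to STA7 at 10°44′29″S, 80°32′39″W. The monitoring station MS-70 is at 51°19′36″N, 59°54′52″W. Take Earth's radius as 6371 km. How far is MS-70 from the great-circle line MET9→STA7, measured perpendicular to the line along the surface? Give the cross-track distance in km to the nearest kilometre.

3852 km

MET9: φ = +27.72139°, λ = -24.73278°
STA7: φ = -10.74139°, λ = -80.54417°
MS-70: φ = +51.32667°, λ = -59.91444°
δ₁₃ = central angle MET9→MS-70 = 0.617583 rad  (haversine)
θ₁₃ = bearing MET9→MS-70 = 321.556°,  θ₁₂ = bearing MET9→STA7 = 242.571°
dₓₜ = R·arcsin(sin δ₁₃ · sin(θ₁₃ − θ₁₂)) = 6371·arcsin(0.57907·sin(78.985°)) = 3851.638 km
|dₓₜ| = 3851.638 km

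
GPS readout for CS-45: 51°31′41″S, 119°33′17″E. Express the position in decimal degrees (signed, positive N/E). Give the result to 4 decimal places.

lat: 51.5281° S → -51.5281°
lon: 119.5547° E → +119.5547°

-51.5281°, +119.5547°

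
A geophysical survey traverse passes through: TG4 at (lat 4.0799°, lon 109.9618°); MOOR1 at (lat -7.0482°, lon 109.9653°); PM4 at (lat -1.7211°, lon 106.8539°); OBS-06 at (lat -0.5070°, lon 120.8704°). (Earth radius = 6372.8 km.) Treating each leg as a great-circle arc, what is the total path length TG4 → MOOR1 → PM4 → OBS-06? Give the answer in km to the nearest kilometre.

3488 km

TG4→MOOR1: c = 0.194222 rad, d = 1237.74 km
MOOR1→PM4: c = 0.107582 rad, d = 685.60 km
PM4→OBS-06: c = 0.245499 rad, d = 1564.52 km
Total = 1237.74 + 685.60 + 1564.52 = 3487.86 km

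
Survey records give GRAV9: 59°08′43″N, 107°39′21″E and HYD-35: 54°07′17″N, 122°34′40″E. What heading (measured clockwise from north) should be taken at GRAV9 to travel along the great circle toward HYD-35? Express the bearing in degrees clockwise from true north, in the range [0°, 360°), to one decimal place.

GRAV9: φ = +59.14528°, λ = +107.65583°
HYD-35: φ = +54.12139°, λ = +122.57778°
Δλ = 14.9219°
y = sin Δλ · cos φ₂ = 0.150915
x = cos φ₁ sin φ₂ − sin φ₁ cos φ₂ cos Δλ = -0.070605
θ = atan2(y, x) = 115.0723° → 115.0723° (mod 360°)

115.1°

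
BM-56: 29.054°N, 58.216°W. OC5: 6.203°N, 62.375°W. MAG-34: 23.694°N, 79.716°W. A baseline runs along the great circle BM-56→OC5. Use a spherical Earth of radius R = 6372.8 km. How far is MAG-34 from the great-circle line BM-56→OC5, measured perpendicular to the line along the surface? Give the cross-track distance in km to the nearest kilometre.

δ₁₃ = central angle BM-56→MAG-34 = 0.348376 rad  (haversine)
θ₁₃ = bearing BM-56→MAG-34 = 259.456°,  θ₁₂ = bearing BM-56→OC5 = 190.552°
dₓₜ = R·arcsin(sin δ₁₃ · sin(θ₁₃ − θ₁₂)) = 6372.8·arcsin(0.34137·sin(68.904°)) = 2065.668 km
|dₓₜ| = 2065.668 km

2066 km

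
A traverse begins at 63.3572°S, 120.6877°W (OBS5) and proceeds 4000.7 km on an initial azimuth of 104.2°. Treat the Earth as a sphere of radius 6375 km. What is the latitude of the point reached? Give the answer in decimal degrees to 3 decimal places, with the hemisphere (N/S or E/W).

52.009°S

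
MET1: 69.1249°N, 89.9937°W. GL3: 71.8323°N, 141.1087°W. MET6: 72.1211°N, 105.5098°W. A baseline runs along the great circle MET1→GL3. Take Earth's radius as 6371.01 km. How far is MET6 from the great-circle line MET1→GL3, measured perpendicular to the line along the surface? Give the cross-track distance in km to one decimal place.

53.9 km

δ₁₃ = central angle MET1→MET6 = 0.103525 rad  (haversine)
θ₁₃ = bearing MET1→MET6 = 307.371°,  θ₁₂ = bearing MET1→GL3 = 302.678°
dₓₜ = R·arcsin(sin δ₁₃ · sin(θ₁₃ − θ₁₂)) = 6371.01·arcsin(0.10334·sin(4.693°)) = 53.867 km
|dₓₜ| = 53.867 km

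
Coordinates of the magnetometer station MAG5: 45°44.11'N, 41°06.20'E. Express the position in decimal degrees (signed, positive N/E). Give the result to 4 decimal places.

lat: 45.7352° N → +45.7352°
lon: 41.1033° E → +41.1033°

+45.7352°, +41.1033°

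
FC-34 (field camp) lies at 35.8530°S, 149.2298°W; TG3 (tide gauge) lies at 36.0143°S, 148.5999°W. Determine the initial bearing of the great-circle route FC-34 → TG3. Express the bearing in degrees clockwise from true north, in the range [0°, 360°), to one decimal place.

Δλ = 0.6299°
y = sin Δλ · cos φ₂ = 0.008892
x = cos φ₁ sin φ₂ − sin φ₁ cos φ₂ cos Δλ = -0.002844
θ = atan2(y, x) = 107.7346° → 107.7346° (mod 360°)

107.7°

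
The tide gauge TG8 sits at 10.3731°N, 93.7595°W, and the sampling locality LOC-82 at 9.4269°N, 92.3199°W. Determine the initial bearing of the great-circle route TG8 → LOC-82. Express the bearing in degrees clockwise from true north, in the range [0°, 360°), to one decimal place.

123.6°

Δλ = 1.4396°
y = sin Δλ · cos φ₂ = 0.024784
x = cos φ₁ sin φ₂ − sin φ₁ cos φ₂ cos Δλ = -0.016457
θ = atan2(y, x) = 123.5858° → 123.5858° (mod 360°)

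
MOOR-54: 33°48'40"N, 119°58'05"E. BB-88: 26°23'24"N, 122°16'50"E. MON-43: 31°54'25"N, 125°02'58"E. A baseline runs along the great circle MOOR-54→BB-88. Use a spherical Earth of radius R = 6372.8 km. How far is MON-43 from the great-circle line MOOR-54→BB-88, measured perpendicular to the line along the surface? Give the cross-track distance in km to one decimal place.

MOOR-54: φ = +33.81111°, λ = +119.96806°
BB-88: φ = +26.39000°, λ = +122.28056°
MON-43: φ = +31.90694°, λ = +125.04944°
δ₁₃ = central angle MOOR-54→MON-43 = 0.081561 rad  (haversine)
θ₁₃ = bearing MOOR-54→MON-43 = 112.648°,  θ₁₂ = bearing MOOR-54→BB-88 = 164.319°
dₓₜ = R·arcsin(sin δ₁₃ · sin(θ₁₃ − θ₁₂)) = 6372.8·arcsin(0.08147·sin(-51.671°)) = -407.570 km
|dₓₜ| = 407.570 km

407.6 km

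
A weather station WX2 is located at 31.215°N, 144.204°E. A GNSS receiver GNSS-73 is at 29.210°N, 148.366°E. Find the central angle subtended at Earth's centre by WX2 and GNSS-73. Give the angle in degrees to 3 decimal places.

Δφ = -2.0050°,  Δλ = 4.1620°
a = sin²(Δφ/2) + cos φ₁ cos φ₂ sin²(Δλ/2) = 0.001290
c = 2·arcsin(√a) = 0.071860 rad = 4.1173°

4.117°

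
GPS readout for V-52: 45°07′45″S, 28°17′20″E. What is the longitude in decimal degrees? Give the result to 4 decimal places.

28.2889°E

28° + 17′/60 + 20″/3600 = 28 + 0.28333 + 0.00556 = 28.2889°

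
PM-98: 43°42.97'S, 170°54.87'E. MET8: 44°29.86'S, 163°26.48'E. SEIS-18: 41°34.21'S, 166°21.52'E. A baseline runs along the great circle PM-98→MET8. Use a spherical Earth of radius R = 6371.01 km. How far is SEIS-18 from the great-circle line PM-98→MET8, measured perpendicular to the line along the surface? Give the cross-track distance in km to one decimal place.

PM-98: φ = -43.71617°, λ = +170.91450°
MET8: φ = -44.49767°, λ = +163.44133°
SEIS-18: φ = -41.57017°, λ = +166.35867°
δ₁₃ = central angle PM-98→SEIS-18 = 0.069438 rad  (haversine)
θ₁₃ = bearing PM-98→SEIS-18 = 301.075°,  θ₁₂ = bearing PM-98→MET8 = 259.123°
dₓₜ = R·arcsin(sin δ₁₃ · sin(θ₁₃ − θ₁₂)) = 6371.01·arcsin(0.06938·sin(41.952°)) = 295.611 km
|dₓₜ| = 295.611 km

295.6 km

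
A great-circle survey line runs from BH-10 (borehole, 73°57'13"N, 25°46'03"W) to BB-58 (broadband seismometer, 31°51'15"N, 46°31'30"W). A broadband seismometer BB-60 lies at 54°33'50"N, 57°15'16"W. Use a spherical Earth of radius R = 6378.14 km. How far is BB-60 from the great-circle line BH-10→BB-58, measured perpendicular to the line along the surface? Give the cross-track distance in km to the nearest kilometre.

1042 km

BH-10: φ = +73.95361°, λ = -25.76750°
BB-58: φ = +31.85417°, λ = -46.52500°
BB-60: φ = +54.56389°, λ = -57.25444°
δ₁₃ = central angle BH-10→BB-60 = 0.403519 rad  (haversine)
θ₁₃ = bearing BH-10→BB-60 = 230.464°,  θ₁₂ = bearing BH-10→BB-58 = 205.992°
dₓₜ = R·arcsin(sin δ₁₃ · sin(θ₁₃ − θ₁₂)) = 6378.14·arcsin(0.39266·sin(24.472°)) = 1042.099 km
|dₓₜ| = 1042.099 km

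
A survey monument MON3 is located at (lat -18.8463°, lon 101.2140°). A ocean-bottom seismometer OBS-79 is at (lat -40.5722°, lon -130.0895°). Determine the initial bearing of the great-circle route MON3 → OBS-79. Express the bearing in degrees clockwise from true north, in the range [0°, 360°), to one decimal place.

Δλ = 128.6965°
y = sin Δλ · cos φ₂ = 0.592834
x = cos φ₁ sin φ₂ − sin φ₁ cos φ₂ cos Δλ = -0.768941
θ = atan2(y, x) = 142.3687° → 142.3687° (mod 360°)

142.4°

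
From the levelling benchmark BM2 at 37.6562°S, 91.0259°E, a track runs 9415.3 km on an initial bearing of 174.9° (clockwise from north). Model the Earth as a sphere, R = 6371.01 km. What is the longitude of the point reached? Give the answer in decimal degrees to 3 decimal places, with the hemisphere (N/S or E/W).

δ = d/R = 9415.3/6371.01 = 1.477835 rad
φ₂ = arcsin(sin φ₁ cos δ + cos φ₁ sin δ cos θ)
   = arcsin(-0.61092·0.09283 + 0.79169·0.99568·-0.99604) = -57.33729°
λ₂ = λ₁ + atan2(sin θ sin δ cos φ₁, cos δ − sin φ₁ sin φ₂) = -98.41334°

98.413°W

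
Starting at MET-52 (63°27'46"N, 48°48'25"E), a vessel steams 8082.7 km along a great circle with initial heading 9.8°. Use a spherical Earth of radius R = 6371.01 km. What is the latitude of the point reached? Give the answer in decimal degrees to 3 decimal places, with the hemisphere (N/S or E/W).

43.355°N

MET-52: φ = +63.46278°, λ = +48.80694°
δ = d/R = 8082.7/6371.01 = 1.268669 rad
φ₂ = arcsin(sin φ₁ cos δ + cos φ₁ sin δ cos θ)
   = arcsin(0.89464·0.29755 + 0.44678·0.95471·0.98541) = 43.35541°
λ₂ = λ₁ + atan2(sin θ sin δ cos φ₁, cos δ − sin φ₁ sin φ₂) = -144.10702°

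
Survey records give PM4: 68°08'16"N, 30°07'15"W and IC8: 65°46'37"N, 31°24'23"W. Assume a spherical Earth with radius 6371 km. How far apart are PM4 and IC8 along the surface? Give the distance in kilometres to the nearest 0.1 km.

PM4: φ = +68.13778°, λ = -30.12083°
IC8: φ = +65.77694°, λ = -31.40639°
Δφ = -2.3608°,  Δλ = -1.2856°
a = sin²(Δφ/2) + cos φ₁ cos φ₂ sin²(Δλ/2) = 0.000444
c = 2·arcsin(√a) = 0.042128 rad = 2.4137°
d = R·c = 6371 × 0.042128 = 268.4 km

268.4 km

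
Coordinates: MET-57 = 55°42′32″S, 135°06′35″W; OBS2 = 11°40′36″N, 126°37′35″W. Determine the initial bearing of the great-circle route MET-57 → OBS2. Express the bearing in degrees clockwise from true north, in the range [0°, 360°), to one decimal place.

MET-57: φ = -55.70889°, λ = -135.10972°
OBS2: φ = +11.67667°, λ = -126.62639°
Δλ = 8.4833°
y = sin Δλ · cos φ₂ = 0.144469
x = cos φ₁ sin φ₂ − sin φ₁ cos φ₂ cos Δλ = 0.914261
θ = atan2(y, x) = 8.9795° → 8.9795° (mod 360°)

9.0°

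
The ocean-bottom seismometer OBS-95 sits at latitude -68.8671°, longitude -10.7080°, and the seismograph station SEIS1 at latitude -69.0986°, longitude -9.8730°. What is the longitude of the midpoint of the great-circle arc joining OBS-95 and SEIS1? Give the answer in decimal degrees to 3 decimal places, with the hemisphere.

10.293°W

Bx = cos φ₂ cos Δλ = 0.356723,  By = cos φ₂ sin Δλ = 0.005199
φₘ = atan2(sin φ₁ + sin φ₂, √((cos φ₁ + Bx)² + By²)) = -68.98336°
λₘ = λ₁ + atan2(By, cos φ₁ + Bx) = -10.29270°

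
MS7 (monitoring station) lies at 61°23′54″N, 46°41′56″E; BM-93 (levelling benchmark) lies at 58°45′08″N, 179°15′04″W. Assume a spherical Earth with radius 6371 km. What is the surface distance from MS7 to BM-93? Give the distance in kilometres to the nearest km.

6082 km

MS7: φ = +61.39833°, λ = +46.69889°
BM-93: φ = +58.75222°, λ = -179.25111°
Δφ = -2.6461°,  Δλ = 134.0500°
a = sin²(Δφ/2) + cos φ₁ cos φ₂ sin²(Δλ/2) = 0.211028
c = 2·arcsin(√a) = 0.954590 rad = 54.6940°
d = R·c = 6371 × 0.954590 = 6081.7 km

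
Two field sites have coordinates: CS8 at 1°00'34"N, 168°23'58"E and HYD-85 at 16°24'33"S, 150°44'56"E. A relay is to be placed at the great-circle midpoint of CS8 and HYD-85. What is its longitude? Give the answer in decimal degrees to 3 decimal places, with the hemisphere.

CS8: φ = +1.00944°, λ = +168.39944°
HYD-85: φ = -16.40917°, λ = +150.74889°
Bx = cos φ₂ cos Δλ = 0.914110,  By = cos φ₂ sin Δλ = -0.290861
φₘ = atan2(sin φ₁ + sin φ₂, √((cos φ₁ + Bx)² + By²)) = -7.79095°
λₘ = λ₁ + atan2(By, cos φ₁ + Bx) = 159.75841°

159.758°E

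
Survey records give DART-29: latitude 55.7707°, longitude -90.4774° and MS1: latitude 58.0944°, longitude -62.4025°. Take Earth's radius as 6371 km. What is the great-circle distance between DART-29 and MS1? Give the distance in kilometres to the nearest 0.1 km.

1710.0 km

Δφ = 2.3237°,  Δλ = 28.0749°
a = sin²(Δφ/2) + cos φ₁ cos φ₂ sin²(Δλ/2) = 0.017902
c = 2·arcsin(√a) = 0.268403 rad = 15.3783°
d = R·c = 6371 × 0.268403 = 1710.0 km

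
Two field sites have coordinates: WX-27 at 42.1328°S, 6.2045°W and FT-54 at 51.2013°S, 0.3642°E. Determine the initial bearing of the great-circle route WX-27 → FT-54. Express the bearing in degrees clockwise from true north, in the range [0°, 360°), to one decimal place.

155.9°

Δλ = 6.5687°
y = sin Δλ · cos φ₂ = 0.071678
x = cos φ₁ sin φ₂ − sin φ₁ cos φ₂ cos Δλ = -0.160375
θ = atan2(y, x) = 155.9182° → 155.9182° (mod 360°)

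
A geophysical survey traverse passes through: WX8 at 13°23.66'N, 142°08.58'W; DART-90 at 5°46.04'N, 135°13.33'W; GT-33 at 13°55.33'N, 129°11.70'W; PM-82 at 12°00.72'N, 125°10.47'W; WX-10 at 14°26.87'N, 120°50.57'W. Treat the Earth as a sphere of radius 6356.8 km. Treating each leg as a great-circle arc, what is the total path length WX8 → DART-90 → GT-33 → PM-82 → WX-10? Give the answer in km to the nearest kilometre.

WX8: φ = +13.39433°, λ = -142.14300°
DART-90: φ = +5.76733°, λ = -135.22217°
GT-33: φ = +13.92217°, λ = -129.19500°
PM-82: φ = +12.01200°, λ = -125.17450°
WX-10: φ = +14.44783°, λ = -120.84283°
WX8→DART-90: c = 0.178558 rad, d = 1135.06 km
DART-90→GT-33: c = 0.176010 rad, d = 1118.86 km
GT-33→PM-82: c = 0.076072 rad, d = 483.57 km
PM-82→WX-10: c = 0.084986 rad, d = 540.24 km
Total = 1135.06 + 1118.86 + 483.57 + 540.24 = 3277.73 km

3278 km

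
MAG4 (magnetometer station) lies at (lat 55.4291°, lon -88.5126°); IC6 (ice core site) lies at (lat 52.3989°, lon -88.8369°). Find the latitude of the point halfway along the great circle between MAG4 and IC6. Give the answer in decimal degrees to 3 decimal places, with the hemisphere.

Bx = cos φ₂ cos Δλ = 0.610151,  By = cos φ₂ sin Δλ = -0.003454
φₘ = atan2(sin φ₁ + sin φ₂, √((cos φ₁ + Bx)² + By²)) = 53.91411°
λₘ = λ₁ + atan2(By, cos φ₁ + Bx) = -88.68063°

53.914°N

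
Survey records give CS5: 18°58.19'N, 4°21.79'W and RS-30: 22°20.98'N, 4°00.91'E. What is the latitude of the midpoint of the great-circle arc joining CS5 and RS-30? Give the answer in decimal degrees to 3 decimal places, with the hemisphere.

CS5: φ = +18.96983°, λ = -4.36317°
RS-30: φ = +22.34967°, λ = +4.01517°
Bx = cos φ₂ cos Δλ = 0.915010,  By = cos φ₂ sin Δλ = 0.134763
φₘ = atan2(sin φ₁ + sin φ₂, √((cos φ₁ + Bx)² + By²)) = 20.71040°
λₘ = λ₁ + atan2(By, cos φ₁ + Bx) = -0.22069°

20.710°N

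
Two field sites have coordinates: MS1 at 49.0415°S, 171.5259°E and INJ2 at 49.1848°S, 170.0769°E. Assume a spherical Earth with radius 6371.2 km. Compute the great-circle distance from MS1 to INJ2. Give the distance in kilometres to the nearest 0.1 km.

106.7 km

Δφ = -0.1433°,  Δλ = -1.4490°
a = sin²(Δφ/2) + cos φ₁ cos φ₂ sin²(Δλ/2) = 0.000070
c = 2·arcsin(√a) = 0.016741 rad = 0.9592°
d = R·c = 6371.2 × 0.016741 = 106.7 km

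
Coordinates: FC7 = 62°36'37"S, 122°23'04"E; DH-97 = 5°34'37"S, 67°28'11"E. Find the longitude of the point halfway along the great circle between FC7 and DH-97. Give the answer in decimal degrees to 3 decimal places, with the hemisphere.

84.108°E

FC7: φ = -62.61028°, λ = +122.38444°
DH-97: φ = -5.57694°, λ = +67.46972°
Bx = cos φ₂ cos Δλ = 0.572074,  By = cos φ₂ sin Δλ = -0.814424
φₘ = atan2(sin φ₁ + sin φ₂, √((cos φ₁ + Bx)² + By²)) = -36.84265°
λₘ = λ₁ + atan2(By, cos φ₁ + Bx) = 84.10808°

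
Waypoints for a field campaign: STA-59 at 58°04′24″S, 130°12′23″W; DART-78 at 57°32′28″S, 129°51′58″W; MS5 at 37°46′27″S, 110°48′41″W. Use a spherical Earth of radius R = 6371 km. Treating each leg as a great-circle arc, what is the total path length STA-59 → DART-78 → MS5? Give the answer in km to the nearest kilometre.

STA-59: φ = -58.07333°, λ = -130.20639°
DART-78: φ = -57.54111°, λ = -129.86611°
MS5: φ = -37.77417°, λ = -110.81139°
STA-59→DART-78: c = 0.009813 rad, d = 62.52 km
DART-78→MS5: c = 0.408213 rad, d = 2600.72 km
Total = 62.52 + 2600.72 = 2663.24 km

2663 km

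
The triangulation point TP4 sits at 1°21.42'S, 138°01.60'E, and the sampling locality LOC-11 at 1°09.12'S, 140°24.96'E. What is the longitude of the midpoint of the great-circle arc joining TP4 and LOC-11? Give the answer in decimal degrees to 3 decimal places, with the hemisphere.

TP4: φ = -1.35700°, λ = +138.02667°
LOC-11: φ = -1.15200°, λ = +140.41600°
Bx = cos φ₂ cos Δλ = 0.998929,  By = cos φ₂ sin Δλ = 0.041681
φₘ = atan2(sin φ₁ + sin φ₂, √((cos φ₁ + Bx)² + By²)) = -1.25477°
λₘ = λ₁ + atan2(By, cos φ₁ + Bx) = 139.22138°

139.221°E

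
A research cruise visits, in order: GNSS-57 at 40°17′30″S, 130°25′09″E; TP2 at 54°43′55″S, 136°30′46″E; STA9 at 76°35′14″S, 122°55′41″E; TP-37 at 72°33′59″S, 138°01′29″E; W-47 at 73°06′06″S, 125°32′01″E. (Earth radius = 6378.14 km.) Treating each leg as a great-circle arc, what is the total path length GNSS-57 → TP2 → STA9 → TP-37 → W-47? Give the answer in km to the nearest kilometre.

5209 km

GNSS-57: φ = -40.29167°, λ = +130.41917°
TP2: φ = -54.73194°, λ = +136.51278°
STA9: φ = -76.58722°, λ = +122.92806°
TP-37: φ = -72.56639°, λ = +138.02472°
W-47: φ = -73.10167°, λ = +125.53361°
GNSS-57→TP2: c = 0.261823 rad, d = 1669.95 km
TP2→STA9: c = 0.391389 rad, d = 2496.33 km
STA9→TP-37: c = 0.098629 rad, d = 629.07 km
TP-37→W-47: c = 0.064896 rad, d = 413.92 km
Total = 1669.95 + 2496.33 + 629.07 + 413.92 = 5209.26 km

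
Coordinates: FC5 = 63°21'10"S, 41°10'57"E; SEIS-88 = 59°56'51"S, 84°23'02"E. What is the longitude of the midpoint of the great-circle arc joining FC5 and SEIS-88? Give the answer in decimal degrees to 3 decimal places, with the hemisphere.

FC5: φ = -63.35278°, λ = +41.18250°
SEIS-88: φ = -59.94750°, λ = +84.38389°
Bx = cos φ₂ cos Δλ = 0.365054,  By = cos φ₂ sin Δλ = 0.342825
φₘ = atan2(sin φ₁ + sin φ₂, √((cos φ₁ + Bx)² + By²)) = -63.35277°
λₘ = λ₁ + atan2(By, cos φ₁ + Bx) = 64.03278°

64.033°E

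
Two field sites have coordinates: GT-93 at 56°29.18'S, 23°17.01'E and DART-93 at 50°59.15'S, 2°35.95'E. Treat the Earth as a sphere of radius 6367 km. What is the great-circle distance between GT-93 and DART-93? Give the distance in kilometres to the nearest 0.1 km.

1483.2 km

GT-93: φ = -56.48633°, λ = +23.28350°
DART-93: φ = -50.98583°, λ = +2.59917°
Δφ = 5.5005°,  Δλ = -20.6843°
a = sin²(Δφ/2) + cos φ₁ cos φ₂ sin²(Δλ/2) = 0.013505
c = 2·arcsin(√a) = 0.232945 rad = 13.3468°
d = R·c = 6367 × 0.232945 = 1483.2 km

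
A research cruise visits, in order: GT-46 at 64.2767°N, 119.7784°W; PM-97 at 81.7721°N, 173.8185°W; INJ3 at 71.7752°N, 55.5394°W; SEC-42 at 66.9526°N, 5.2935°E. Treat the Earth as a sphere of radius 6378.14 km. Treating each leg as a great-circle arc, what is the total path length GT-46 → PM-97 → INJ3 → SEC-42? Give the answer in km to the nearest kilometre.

7356 km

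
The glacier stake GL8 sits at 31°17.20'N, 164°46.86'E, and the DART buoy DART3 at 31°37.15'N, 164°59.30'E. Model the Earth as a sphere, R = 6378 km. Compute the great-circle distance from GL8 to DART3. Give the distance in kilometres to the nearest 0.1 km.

GL8: φ = +31.28667°, λ = +164.78100°
DART3: φ = +31.61917°, λ = +164.98833°
Δφ = 0.3325°,  Δλ = 0.2073°
a = sin²(Δφ/2) + cos φ₁ cos φ₂ sin²(Δλ/2) = 0.000011
c = 2·arcsin(√a) = 0.006573 rad = 0.3766°
d = R·c = 6378 × 0.006573 = 41.9 km

41.9 km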